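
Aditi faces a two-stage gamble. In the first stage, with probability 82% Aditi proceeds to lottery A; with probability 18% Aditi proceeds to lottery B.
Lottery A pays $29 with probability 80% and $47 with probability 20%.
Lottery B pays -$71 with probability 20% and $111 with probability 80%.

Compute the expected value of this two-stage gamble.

$40.16

EV(A) = 0.8 × 29 + 0.2 × 47 = 23.2 + 9.4 = 32.6
EV(B) = 0.2 × (-71) + 0.8 × 111 = -14.2 + 88.8 = 74.6
Overall = 0.82 × 32.6 + 0.18 × 74.6 = 26.732 + 13.428 = 40.16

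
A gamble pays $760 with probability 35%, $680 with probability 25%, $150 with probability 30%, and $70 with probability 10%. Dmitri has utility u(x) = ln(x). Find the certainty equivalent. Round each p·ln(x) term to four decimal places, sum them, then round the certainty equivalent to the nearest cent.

$357.88

E[u] = 0.35·ln(760) + 0.25·ln(680) + 0.3·ln(150) + 0.1·ln(70) = 2.3217 + 1.6305 + 1.5032 + 0.4248 = 5.8802
CE = e^5.8802 ≈ 357.88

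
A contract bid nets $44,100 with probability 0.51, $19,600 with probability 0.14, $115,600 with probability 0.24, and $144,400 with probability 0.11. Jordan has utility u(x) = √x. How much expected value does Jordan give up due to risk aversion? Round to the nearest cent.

$6,312.99

E[u] = 0.51·√44100 + 0.14·√19600 + 0.24·√115600 + 0.11·√144400 = 0.51·210 + 0.14·140 + 0.24·340 + 0.11·380 = 250.1
CE = (250.1)² = 62550.01
Risk premium = EV − CE = 68863 − 62550.01 = 6312.99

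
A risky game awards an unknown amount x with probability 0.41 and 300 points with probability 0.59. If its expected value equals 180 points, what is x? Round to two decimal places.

0.41·x + 0.59·300 = 180
0.41·x = 180 − 177 = 3
x = 3 / 0.41 = 7.3171

x = 7.32 points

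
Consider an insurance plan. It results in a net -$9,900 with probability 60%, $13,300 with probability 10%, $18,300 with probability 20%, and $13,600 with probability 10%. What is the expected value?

$410

EV = 0.6 × (-9900) + 0.1 × 13300 + 0.2 × 18300 + 0.1 × 13600 = -5940 + 1330 + 3660 + 1360 = 410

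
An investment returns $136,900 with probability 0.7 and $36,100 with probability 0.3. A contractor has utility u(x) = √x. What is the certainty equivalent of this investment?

$99,856

E[u] = 0.7·√136900 + 0.3·√36100 = 0.7·370 + 0.3·190 = 316
CE = (316)² = 99856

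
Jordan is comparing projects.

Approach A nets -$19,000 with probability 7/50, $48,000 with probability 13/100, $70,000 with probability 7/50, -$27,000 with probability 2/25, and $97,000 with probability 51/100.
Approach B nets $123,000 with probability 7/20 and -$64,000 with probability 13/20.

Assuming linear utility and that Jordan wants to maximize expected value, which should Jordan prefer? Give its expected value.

Approach A ($60,690)

Approach A = 7/50 × (-19000) + 13/100 × 48000 + 7/50 × 70000 + 2/25 × (-27000) + 51/100 × 97000 = -2660 + 6240 + 9800 − 2160 + 49470 = 60690
Approach B = 7/20 × 123000 + 13/20 × (-64000) = 43050 − 41600 = 1450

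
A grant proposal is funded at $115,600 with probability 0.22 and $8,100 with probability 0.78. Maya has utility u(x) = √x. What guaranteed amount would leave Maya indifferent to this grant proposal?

$21,025

E[u] = 0.22·√115600 + 0.78·√8100 = 0.22·340 + 0.78·90 = 145
CE = (145)² = 21025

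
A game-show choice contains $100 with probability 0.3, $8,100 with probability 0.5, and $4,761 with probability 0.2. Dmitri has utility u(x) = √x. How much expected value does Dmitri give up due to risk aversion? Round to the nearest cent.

E[u] = 0.3·√100 + 0.5·√8100 + 0.2·√4761 = 0.3·10 + 0.5·90 + 0.2·69 = 61.8
CE = (61.8)² = 3819.24
Risk premium = EV − CE = 5032.2 − 3819.24 = 1212.96

$1,212.96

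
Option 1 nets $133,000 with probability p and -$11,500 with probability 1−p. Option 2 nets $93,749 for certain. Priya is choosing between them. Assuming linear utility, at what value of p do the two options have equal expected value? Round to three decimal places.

p·133000 + (1−p)·(-11500) = 93749
144500p − 11500 = 93749
p = (93749 + 11500) / 144500

p = 0.728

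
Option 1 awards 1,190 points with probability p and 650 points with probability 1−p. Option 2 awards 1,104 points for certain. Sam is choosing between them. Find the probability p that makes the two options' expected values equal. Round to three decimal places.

p = 0.841

p·1190 + (1−p)·650 = 1104
540p + 650 = 1104
p = (1104 − 650) / 540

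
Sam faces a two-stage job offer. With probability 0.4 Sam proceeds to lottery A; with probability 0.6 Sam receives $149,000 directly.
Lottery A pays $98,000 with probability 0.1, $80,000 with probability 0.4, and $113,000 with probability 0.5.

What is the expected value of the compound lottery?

EV(A) = 0.1 × 98000 + 0.4 × 80000 + 0.5 × 113000 = 9800 + 32000 + 56500 = 98300
Branch B: 149000 (certain)
Overall = 0.4 × 98300 + 0.6 × 149000 = 39320 + 89400 = 128720

$128,720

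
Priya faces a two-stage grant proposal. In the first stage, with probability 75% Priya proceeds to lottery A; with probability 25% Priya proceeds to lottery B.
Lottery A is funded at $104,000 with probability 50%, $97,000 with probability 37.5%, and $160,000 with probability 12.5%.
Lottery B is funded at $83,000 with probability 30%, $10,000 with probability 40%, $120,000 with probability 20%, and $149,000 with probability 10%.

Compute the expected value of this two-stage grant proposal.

EV(A) = 0.5 × 104000 + 0.375 × 97000 + 0.125 × 160000 = 52000 + 36375 + 20000 = 108375
EV(B) = 0.3 × 83000 + 0.4 × 10000 + 0.2 × 120000 + 0.1 × 149000 = 24900 + 4000 + 24000 + 14900 = 67800
Overall = 0.75 × 108375 + 0.25 × 67800 = 81281.25 + 16950 = 98231.25

$98,231.25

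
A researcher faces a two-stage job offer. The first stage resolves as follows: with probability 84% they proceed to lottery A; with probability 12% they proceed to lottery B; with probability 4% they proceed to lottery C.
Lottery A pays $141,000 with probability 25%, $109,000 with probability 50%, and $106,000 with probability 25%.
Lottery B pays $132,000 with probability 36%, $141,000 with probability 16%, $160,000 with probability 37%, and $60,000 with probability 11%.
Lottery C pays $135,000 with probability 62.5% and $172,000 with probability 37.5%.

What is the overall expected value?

$119,910.60

EV(A) = 0.25 × 141000 + 0.5 × 109000 + 0.25 × 106000 = 35250 + 54500 + 26500 = 116250
EV(B) = 0.36 × 132000 + 0.16 × 141000 + 0.37 × 160000 + 0.11 × 60000 = 47520 + 22560 + 59200 + 6600 = 135880
EV(C) = 0.625 × 135000 + 0.375 × 172000 = 84375 + 64500 = 148875
Overall = 0.84 × 116250 + 0.12 × 135880 + 0.04 × 148875 = 97650 + 16305.6 + 5955 = 119910.6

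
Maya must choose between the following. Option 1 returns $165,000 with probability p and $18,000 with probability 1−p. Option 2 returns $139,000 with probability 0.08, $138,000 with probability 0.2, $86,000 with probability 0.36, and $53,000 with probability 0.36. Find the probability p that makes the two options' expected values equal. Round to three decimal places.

EV(Option 2) = 0.08 × 139000 + 0.2 × 138000 + 0.36 × 86000 + 0.36 × 53000 = 11120 + 27600 + 30960 + 19080 = 88760
p·165000 + (1−p)·18000 = 88760
147000p + 18000 = 88760
p = (88760 − 18000) / 147000

p = 0.481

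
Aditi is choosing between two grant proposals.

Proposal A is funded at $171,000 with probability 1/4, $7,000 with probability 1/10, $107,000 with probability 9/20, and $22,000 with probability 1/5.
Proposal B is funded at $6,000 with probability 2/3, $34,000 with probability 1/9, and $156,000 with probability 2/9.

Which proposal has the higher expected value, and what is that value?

Proposal A = 1/4 × 171000 + 1/10 × 7000 + 9/20 × 107000 + 1/5 × 22000 = 42750 + 700 + 48150 + 4400 = 96000
Proposal B = 2/3 × 6000 + 1/9 × 34000 + 2/9 × 156000 = 4000 + 3777.7778 + 34666.6667 = 42444.4444

Proposal A ($96,000)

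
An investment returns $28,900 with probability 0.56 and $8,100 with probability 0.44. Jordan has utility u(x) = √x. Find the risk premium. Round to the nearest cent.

E[u] = 0.56·√28900 + 0.44·√8100 = 0.56·170 + 0.44·90 = 134.8
CE = (134.8)² = 18171.04
Risk premium = EV − CE = 19748 − 18171.04 = 1576.96

$1,576.96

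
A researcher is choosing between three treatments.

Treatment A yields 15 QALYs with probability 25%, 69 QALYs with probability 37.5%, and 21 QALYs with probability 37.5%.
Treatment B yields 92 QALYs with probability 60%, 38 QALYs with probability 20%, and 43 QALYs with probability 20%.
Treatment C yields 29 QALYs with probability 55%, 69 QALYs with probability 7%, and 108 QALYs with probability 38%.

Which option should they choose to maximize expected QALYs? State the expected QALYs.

Treatment B (71.4 QALYs)

Treatment A = 0.25 × 15 + 0.375 × 69 + 0.375 × 21 = 3.75 + 25.875 + 7.875 = 37.5
Treatment B = 0.6 × 92 + 0.2 × 38 + 0.2 × 43 = 55.2 + 7.6 + 8.6 = 71.4
Treatment C = 0.55 × 29 + 0.07 × 69 + 0.38 × 108 = 15.95 + 4.83 + 41.04 = 61.82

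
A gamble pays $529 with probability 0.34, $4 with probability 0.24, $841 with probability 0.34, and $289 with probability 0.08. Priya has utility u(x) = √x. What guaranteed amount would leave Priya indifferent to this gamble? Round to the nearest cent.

$381.03

E[u] = 0.34·√529 + 0.24·√4 + 0.34·√841 + 0.08·√289 = 0.34·23 + 0.24·2 + 0.34·29 + 0.08·17 = 19.52
CE = (19.52)² = 381.0304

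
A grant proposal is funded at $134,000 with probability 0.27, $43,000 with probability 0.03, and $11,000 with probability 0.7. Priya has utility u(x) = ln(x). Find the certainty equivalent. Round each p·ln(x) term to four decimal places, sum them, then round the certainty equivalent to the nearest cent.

$22,507.41

E[u] = 0.27·ln(134000) + 0.03·ln(43000) + 0.7·ln(11000) = 3.1875 + 0.3201 + 6.5140 = 10.0216
CE = e^10.0216 ≈ 22507.41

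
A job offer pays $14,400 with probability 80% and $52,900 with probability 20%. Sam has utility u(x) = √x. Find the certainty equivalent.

E[u] = 0.8·√14400 + 0.2·√52900 = 0.8·120 + 0.2·230 = 142
CE = (142)² = 20164

$20,164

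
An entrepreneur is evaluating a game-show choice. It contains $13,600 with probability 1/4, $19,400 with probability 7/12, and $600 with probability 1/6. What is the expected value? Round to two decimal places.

$14,816.67

EV = 1/4 × 13600 + 7/12 × 19400 + 1/6 × 600 = 3400 + 11316.6667 + 100 = 14816.6667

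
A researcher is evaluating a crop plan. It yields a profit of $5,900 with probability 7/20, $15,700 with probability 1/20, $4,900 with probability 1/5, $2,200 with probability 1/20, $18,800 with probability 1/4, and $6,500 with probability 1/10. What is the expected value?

EV = 7/20 × 5900 + 1/20 × 15700 + 1/5 × 4900 + 1/20 × 2200 + 1/4 × 18800 + 1/10 × 6500 = 2065 + 785 + 980 + 110 + 4700 + 650 = 9290

$9,290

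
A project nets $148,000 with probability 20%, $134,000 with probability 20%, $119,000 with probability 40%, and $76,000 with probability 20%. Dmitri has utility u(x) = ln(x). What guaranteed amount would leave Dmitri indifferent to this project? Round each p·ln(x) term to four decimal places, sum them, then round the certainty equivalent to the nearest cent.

$116,378.14

E[u] = 0.2·ln(148000) + 0.2·ln(134000) + 0.4·ln(119000) + 0.2·ln(76000) = 2.3810 + 2.3611 + 4.6748 + 2.2477 = 11.6646
CE = e^11.6646 ≈ 116378.14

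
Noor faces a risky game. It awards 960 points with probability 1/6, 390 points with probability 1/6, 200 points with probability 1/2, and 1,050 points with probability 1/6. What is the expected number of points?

EV = 1/6 × 960 + 1/6 × 390 + 1/2 × 200 + 1/6 × 1050 = 160 + 65 + 100 + 175 = 500

500 points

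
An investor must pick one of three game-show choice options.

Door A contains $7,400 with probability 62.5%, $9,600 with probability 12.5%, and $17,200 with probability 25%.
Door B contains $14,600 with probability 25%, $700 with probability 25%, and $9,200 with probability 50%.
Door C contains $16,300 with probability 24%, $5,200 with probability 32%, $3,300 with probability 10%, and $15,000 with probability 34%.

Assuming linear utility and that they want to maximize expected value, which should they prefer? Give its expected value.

Door C ($11,006)

Door A = 0.625 × 7400 + 0.125 × 9600 + 0.25 × 17200 = 4625 + 1200 + 4300 = 10125
Door B = 0.25 × 14600 + 0.25 × 700 + 0.5 × 9200 = 3650 + 175 + 4600 = 8425
Door C = 0.24 × 16300 + 0.32 × 5200 + 0.1 × 3300 + 0.34 × 15000 = 3912 + 1664 + 330 + 5100 = 11006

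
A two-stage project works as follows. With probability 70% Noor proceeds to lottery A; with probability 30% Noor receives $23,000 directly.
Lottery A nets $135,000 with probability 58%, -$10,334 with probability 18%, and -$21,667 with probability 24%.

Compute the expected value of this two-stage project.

$56,767.86

EV(A) = 0.58 × 135000 + 0.18 × (-10334) + 0.24 × (-21667) = 78300 − 1860.12 − 5200.08 = 71239.8
Branch B: 23000 (certain)
Overall = 0.7 × 71239.8 + 0.3 × 23000 = 49867.86 + 6900 = 56767.86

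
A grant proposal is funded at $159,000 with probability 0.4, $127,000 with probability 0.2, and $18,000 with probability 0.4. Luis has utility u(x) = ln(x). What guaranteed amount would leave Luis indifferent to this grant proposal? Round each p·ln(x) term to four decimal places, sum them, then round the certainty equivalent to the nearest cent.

$63,601.99

E[u] = 0.4·ln(159000) + 0.2·ln(127000) + 0.4·ln(18000) = 4.7907 + 2.3504 + 3.9193 = 11.0604
CE = e^11.0604 ≈ 63601.99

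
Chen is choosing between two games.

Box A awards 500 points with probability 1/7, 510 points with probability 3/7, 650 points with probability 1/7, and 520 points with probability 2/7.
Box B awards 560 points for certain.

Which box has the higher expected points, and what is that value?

Box B (560 points)

Box A = 1/7 × 500 + 3/7 × 510 + 1/7 × 650 + 2/7 × 520 = 71.4286 + 218.5714 + 92.8571 + 148.5714 = 531.4286
Box B: 560 (certain)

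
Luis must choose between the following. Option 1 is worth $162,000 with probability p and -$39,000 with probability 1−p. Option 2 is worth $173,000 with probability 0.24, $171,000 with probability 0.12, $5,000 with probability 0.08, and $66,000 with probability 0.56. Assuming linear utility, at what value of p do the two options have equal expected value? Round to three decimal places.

p = 0.689

EV(Option 2) = 0.24 × 173000 + 0.12 × 171000 + 0.08 × 5000 + 0.56 × 66000 = 41520 + 20520 + 400 + 36960 = 99400
p·162000 + (1−p)·(-39000) = 99400
201000p − 39000 = 99400
p = (99400 + 39000) / 201000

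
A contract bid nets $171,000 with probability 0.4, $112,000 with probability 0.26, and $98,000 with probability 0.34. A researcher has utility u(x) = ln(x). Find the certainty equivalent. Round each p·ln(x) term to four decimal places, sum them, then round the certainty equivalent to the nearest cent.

E[u] = 0.4·ln(171000) + 0.26·ln(112000) + 0.34·ln(98000) = 4.8198 + 3.0228 + 3.9075 = 11.7501
CE = e^11.7501 ≈ 126766.23

$126,766.23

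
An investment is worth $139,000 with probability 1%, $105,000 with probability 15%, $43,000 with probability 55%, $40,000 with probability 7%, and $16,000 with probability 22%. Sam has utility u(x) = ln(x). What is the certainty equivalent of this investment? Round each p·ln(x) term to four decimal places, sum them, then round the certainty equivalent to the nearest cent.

$39,819.02

E[u] = 0.01·ln(139000) + 0.15·ln(105000) + 0.55·ln(43000) + 0.07·ln(40000) + 0.22·ln(16000) = 0.1184 + 1.7343 + 5.8679 + 0.7418 + 2.1297 = 10.5921
CE = e^10.5921 ≈ 39819.02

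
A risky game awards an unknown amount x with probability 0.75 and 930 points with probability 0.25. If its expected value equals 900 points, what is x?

x = 890 points

0.75·x + 0.25·930 = 900
0.75·x = 900 − 232.5 = 667.5
x = 667.5 / 0.75 = 890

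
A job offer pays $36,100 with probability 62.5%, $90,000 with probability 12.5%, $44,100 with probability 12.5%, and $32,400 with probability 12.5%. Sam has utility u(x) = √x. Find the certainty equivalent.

E[u] = 0.625·√36100 + 0.125·√90000 + 0.125·√44100 + 0.125·√32400 = 0.625·190 + 0.125·300 + 0.125·210 + 0.125·180 = 205
CE = (205)² = 42025

$42,025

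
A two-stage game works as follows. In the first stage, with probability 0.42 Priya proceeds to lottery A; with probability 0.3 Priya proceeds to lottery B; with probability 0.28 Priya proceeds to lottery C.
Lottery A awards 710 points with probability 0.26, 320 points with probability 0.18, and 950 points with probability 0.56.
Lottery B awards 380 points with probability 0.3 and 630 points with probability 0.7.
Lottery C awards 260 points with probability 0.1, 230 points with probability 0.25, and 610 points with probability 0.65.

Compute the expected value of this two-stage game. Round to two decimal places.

626.06 points

EV(A) = 0.26 × 710 + 0.18 × 320 + 0.56 × 950 = 184.6 + 57.6 + 532 = 774.2
EV(B) = 0.3 × 380 + 0.7 × 630 = 114 + 441 = 555
EV(C) = 0.1 × 260 + 0.25 × 230 + 0.65 × 610 = 26 + 57.5 + 396.5 = 480
Overall = 0.42 × 774.2 + 0.3 × 555 + 0.28 × 480 = 325.164 + 166.5 + 134.4 = 626.064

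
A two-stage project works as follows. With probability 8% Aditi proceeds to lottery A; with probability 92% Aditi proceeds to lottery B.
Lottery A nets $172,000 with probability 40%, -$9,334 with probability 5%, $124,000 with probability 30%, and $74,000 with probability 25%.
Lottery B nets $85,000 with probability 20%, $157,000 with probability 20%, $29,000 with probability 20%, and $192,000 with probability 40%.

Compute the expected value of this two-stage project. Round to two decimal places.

$130,442.66

EV(A) = 0.4 × 172000 + 0.05 × (-9334) + 0.3 × 124000 + 0.25 × 74000 = 68800 − 466.7 + 37200 + 18500 = 124033.3
EV(B) = 0.2 × 85000 + 0.2 × 157000 + 0.2 × 29000 + 0.4 × 192000 = 17000 + 31400 + 5800 + 76800 = 131000
Overall = 0.08 × 124033.3 + 0.92 × 131000 = 9922.664 + 120520 = 130442.664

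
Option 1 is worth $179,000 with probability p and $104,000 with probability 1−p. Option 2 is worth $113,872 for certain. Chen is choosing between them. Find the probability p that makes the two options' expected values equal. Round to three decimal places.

p·179000 + (1−p)·104000 = 113872
75000p + 104000 = 113872
p = (113872 − 104000) / 75000

p = 0.132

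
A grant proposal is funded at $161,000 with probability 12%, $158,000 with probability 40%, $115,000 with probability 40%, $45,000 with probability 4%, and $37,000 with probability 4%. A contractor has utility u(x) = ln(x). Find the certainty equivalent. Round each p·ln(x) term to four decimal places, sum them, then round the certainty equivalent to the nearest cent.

E[u] = 0.12·ln(161000) + 0.4·ln(158000) + 0.4·ln(115000) + 0.04·ln(45000) + 0.04·ln(37000) = 1.4387 + 4.7881 + 4.6611 + 0.4286 + 0.4207 = 11.7372
CE = e^11.7372 ≈ 125141.45

$125,141.45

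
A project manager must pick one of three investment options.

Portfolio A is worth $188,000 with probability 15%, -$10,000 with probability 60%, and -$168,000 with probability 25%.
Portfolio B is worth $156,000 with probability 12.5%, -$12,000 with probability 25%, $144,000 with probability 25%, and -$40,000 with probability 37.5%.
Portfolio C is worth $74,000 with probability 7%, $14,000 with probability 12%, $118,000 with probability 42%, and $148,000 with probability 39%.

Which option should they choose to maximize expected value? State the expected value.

Portfolio C ($114,140)

Portfolio A = 0.15 × 188000 + 0.6 × (-10000) + 0.25 × (-168000) = 28200 − 6000 − 42000 = -19800
Portfolio B = 0.125 × 156000 + 0.25 × (-12000) + 0.25 × 144000 + 0.375 × (-40000) = 19500 − 3000 + 36000 − 15000 = 37500
Portfolio C = 0.07 × 74000 + 0.12 × 14000 + 0.42 × 118000 + 0.39 × 148000 = 5180 + 1680 + 49560 + 57720 = 114140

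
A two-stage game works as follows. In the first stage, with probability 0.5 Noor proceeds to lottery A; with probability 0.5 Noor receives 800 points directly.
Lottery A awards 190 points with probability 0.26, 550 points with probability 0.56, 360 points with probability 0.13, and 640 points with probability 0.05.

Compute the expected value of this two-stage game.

EV(A) = 0.26 × 190 + 0.56 × 550 + 0.13 × 360 + 0.05 × 640 = 49.4 + 308 + 46.8 + 32 = 436.2
Branch B: 800 (certain)
Overall = 0.5 × 436.2 + 0.5 × 800 = 218.1 + 400 = 618.1

618.1 points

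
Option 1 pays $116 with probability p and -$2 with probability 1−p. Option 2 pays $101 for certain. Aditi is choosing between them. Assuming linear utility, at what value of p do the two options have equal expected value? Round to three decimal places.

p = 0.873

p·116 + (1−p)·(-2) = 101
118p − 2 = 101
p = (101 + 2) / 118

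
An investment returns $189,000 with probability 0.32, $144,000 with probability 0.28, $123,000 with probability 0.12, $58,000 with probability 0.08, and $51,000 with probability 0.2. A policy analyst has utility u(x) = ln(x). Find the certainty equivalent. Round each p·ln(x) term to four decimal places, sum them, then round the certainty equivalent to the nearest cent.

E[u] = 0.32·ln(189000) + 0.28·ln(144000) + 0.12·ln(123000) + 0.08·ln(58000) + 0.2·ln(51000) = 3.8878 + 3.3257 + 1.4064 + 0.8775 + 2.1679 = 11.6653
CE = e^11.6653 ≈ 116459.63

$116,459.63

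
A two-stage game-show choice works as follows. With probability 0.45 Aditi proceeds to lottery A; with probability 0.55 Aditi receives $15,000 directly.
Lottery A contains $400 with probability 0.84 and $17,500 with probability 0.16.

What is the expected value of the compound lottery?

$9,661.20

EV(A) = 0.84 × 400 + 0.16 × 17500 = 336 + 2800 = 3136
Branch B: 15000 (certain)
Overall = 0.45 × 3136 + 0.55 × 15000 = 1411.2 + 8250 = 9661.2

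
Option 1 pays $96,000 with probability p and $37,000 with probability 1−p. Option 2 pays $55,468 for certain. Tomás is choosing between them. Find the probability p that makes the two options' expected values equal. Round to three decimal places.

p·96000 + (1−p)·37000 = 55468
59000p + 37000 = 55468
p = (55468 − 37000) / 59000

p = 0.313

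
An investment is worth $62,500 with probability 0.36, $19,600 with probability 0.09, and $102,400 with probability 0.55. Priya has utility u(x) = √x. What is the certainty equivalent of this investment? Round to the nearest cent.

E[u] = 0.36·√62500 + 0.09·√19600 + 0.55·√102400 = 0.36·250 + 0.09·140 + 0.55·320 = 278.6
CE = (278.6)² = 77617.96

$77,617.96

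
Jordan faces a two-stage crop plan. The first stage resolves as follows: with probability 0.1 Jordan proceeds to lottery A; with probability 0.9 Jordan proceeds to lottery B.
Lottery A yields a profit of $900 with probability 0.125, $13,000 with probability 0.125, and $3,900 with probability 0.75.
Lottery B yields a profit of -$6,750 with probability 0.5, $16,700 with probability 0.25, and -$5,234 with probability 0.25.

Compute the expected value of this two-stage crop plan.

EV(A) = 0.125 × 900 + 0.125 × 13000 + 0.75 × 3900 = 112.5 + 1625 + 2925 = 4662.5
EV(B) = 0.5 × (-6750) + 0.25 × 16700 + 0.25 × (-5234) = -3375 + 4175 − 1308.5 = -508.5
Overall = 0.1 × 4662.5 + 0.9 × (-508.5) = 466.25 − 457.65 = 8.6

$8.60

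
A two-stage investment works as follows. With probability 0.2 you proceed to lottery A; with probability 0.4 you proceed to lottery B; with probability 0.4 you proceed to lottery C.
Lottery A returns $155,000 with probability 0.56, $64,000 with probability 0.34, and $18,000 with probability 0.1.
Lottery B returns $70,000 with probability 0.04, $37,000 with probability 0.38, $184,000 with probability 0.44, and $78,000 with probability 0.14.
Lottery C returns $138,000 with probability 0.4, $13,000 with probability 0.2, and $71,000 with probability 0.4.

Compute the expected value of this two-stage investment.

$100,048

EV(A) = 0.56 × 155000 + 0.34 × 64000 + 0.1 × 18000 = 86800 + 21760 + 1800 = 110360
EV(B) = 0.04 × 70000 + 0.38 × 37000 + 0.44 × 184000 + 0.14 × 78000 = 2800 + 14060 + 80960 + 10920 = 108740
EV(C) = 0.4 × 138000 + 0.2 × 13000 + 0.4 × 71000 = 55200 + 2600 + 28400 = 86200
Overall = 0.2 × 110360 + 0.4 × 108740 + 0.4 × 86200 = 22072 + 43496 + 34480 = 100048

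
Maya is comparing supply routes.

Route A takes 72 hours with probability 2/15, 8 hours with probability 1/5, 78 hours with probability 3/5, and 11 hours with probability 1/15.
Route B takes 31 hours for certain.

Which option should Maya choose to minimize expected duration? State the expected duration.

Route A = 2/15 × 72 + 1/5 × 8 + 3/5 × 78 + 1/15 × 11 = 9.6 + 1.6 + 46.8 + 0.7333 = 58.7333
Route B: 31 (certain)

Route B (31 hours)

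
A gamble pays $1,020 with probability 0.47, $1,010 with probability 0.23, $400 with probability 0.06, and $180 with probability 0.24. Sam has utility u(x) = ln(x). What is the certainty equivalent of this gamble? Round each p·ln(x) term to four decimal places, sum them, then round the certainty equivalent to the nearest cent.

E[u] = 0.47·ln(1020) + 0.23·ln(1010) + 0.06·ln(400) + 0.24·ln(180) = 3.2560 + 1.5911 + 0.3595 + 1.2463 = 6.4529
CE = e^6.4529 ≈ 634.54

$634.54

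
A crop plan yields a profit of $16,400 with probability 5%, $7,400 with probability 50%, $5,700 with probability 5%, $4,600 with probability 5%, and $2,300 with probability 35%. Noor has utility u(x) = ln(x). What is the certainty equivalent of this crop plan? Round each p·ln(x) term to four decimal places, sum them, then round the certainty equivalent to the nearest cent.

$4,930.52

E[u] = 0.05·ln(16400) + 0.5·ln(7400) + 0.05·ln(5700) + 0.05·ln(4600) + 0.35·ln(2300) = 0.4853 + 4.4546 + 0.4324 + 0.4217 + 2.7092 = 8.5032
CE = e^8.5032 ≈ 4930.52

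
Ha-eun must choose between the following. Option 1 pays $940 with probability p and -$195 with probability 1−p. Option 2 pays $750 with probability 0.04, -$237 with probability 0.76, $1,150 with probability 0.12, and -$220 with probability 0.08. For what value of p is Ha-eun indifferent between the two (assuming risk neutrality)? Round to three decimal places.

p = 0.146

EV(Option 2) = 0.04 × 750 + 0.76 × (-237) + 0.12 × 1150 + 0.08 × (-220) = 30 − 180.12 + 138 − 17.6 = -29.72
p·940 + (1−p)·(-195) = -29.72
1135p − 195 = -29.72
p = (-29.72 + 195) / 1135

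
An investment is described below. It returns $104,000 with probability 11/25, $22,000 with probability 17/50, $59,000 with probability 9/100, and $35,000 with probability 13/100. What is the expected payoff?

EV = 11/25 × 104000 + 17/50 × 22000 + 9/100 × 59000 + 13/100 × 35000 = 45760 + 7480 + 5310 + 4550 = 63100

$63,100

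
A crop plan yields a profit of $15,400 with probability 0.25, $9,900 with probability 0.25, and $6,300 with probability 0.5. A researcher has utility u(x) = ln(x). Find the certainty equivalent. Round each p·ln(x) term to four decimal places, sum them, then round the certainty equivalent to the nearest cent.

$8,820.20

E[u] = 0.25·ln(15400) + 0.25·ln(9900) + 0.5·ln(6300) = 2.4105 + 2.3001 + 4.3742 = 9.0848
CE = e^9.0848 ≈ 8820.20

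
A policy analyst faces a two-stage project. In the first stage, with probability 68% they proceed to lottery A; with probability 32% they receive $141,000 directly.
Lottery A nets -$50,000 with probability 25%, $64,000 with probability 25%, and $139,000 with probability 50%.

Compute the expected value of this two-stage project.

EV(A) = 0.25 × (-50000) + 0.25 × 64000 + 0.5 × 139000 = -12500 + 16000 + 69500 = 73000
Branch B: 141000 (certain)
Overall = 0.68 × 73000 + 0.32 × 141000 = 49640 + 45120 = 94760

$94,760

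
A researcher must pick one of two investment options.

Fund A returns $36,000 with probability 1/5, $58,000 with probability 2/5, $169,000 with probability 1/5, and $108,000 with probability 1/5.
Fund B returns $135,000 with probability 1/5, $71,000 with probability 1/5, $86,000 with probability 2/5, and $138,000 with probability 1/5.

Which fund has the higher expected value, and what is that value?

Fund A = 1/5 × 36000 + 2/5 × 58000 + 1/5 × 169000 + 1/5 × 108000 = 7200 + 23200 + 33800 + 21600 = 85800
Fund B = 1/5 × 135000 + 1/5 × 71000 + 2/5 × 86000 + 1/5 × 138000 = 27000 + 14200 + 34400 + 27600 = 103200

Fund B ($103,200)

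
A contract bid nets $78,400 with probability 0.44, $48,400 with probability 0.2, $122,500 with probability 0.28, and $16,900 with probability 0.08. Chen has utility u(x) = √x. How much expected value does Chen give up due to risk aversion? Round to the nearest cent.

$3,872.64

E[u] = 0.44·√78400 + 0.2·√48400 + 0.28·√122500 + 0.08·√16900 = 0.44·280 + 0.2·220 + 0.28·350 + 0.08·130 = 275.6
CE = (275.6)² = 75955.36
Risk premium = EV − CE = 79828 − 75955.36 = 3872.64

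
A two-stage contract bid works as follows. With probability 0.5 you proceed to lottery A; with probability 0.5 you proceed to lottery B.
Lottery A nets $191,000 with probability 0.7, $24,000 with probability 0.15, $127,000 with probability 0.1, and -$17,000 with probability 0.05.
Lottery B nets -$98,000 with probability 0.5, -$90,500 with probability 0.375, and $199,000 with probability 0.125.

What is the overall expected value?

$45,543.75

EV(A) = 0.7 × 191000 + 0.15 × 24000 + 0.1 × 127000 + 0.05 × (-17000) = 133700 + 3600 + 12700 − 850 = 149150
EV(B) = 0.5 × (-98000) + 0.375 × (-90500) + 0.125 × 199000 = -49000 − 33937.5 + 24875 = -58062.5
Overall = 0.5 × 149150 + 0.5 × (-58062.5) = 74575 − 29031.25 = 45543.75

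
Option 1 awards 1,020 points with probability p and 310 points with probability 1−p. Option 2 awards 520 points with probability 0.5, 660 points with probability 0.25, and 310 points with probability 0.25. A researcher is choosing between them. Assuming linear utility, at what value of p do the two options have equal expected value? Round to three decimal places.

p = 0.271

EV(Option 2) = 0.5 × 520 + 0.25 × 660 + 0.25 × 310 = 260 + 165 + 77.5 = 502.5
p·1020 + (1−p)·310 = 502.5
710p + 310 = 502.5
p = (502.5 − 310) / 710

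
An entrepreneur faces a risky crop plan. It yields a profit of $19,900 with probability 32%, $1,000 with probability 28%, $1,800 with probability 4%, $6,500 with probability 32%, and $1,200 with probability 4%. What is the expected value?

$8,848

EV = 0.32 × 19900 + 0.28 × 1000 + 0.04 × 1800 + 0.32 × 6500 + 0.04 × 1200 = 6368 + 280 + 72 + 2080 + 48 = 8848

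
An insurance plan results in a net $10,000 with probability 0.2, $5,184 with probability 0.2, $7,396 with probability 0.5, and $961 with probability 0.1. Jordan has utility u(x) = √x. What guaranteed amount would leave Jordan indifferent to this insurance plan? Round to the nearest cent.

$6,480.25

E[u] = 0.2·√10000 + 0.2·√5184 + 0.5·√7396 + 0.1·√961 = 0.2·100 + 0.2·72 + 0.5·86 + 0.1·31 = 80.5
CE = (80.5)² = 6480.25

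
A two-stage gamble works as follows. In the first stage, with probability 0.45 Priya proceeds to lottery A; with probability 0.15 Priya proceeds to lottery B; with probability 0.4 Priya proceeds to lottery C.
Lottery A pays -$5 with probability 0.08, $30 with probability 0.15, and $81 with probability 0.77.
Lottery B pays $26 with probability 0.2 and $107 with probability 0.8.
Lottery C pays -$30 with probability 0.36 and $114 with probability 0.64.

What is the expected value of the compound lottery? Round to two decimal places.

$68.40

EV(A) = 0.08 × (-5) + 0.15 × 30 + 0.77 × 81 = -0.4 + 4.5 + 62.37 = 66.47
EV(B) = 0.2 × 26 + 0.8 × 107 = 5.2 + 85.6 = 90.8
EV(C) = 0.36 × (-30) + 0.64 × 114 = -10.8 + 72.96 = 62.16
Overall = 0.45 × 66.47 + 0.15 × 90.8 + 0.4 × 62.16 = 29.9115 + 13.62 + 24.864 = 68.3955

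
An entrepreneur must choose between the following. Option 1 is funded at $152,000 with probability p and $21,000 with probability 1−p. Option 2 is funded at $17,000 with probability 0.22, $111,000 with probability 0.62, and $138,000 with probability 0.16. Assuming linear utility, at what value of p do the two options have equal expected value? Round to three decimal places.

p = 0.562

EV(Option 2) = 0.22 × 17000 + 0.62 × 111000 + 0.16 × 138000 = 3740 + 68820 + 22080 = 94640
p·152000 + (1−p)·21000 = 94640
131000p + 21000 = 94640
p = (94640 − 21000) / 131000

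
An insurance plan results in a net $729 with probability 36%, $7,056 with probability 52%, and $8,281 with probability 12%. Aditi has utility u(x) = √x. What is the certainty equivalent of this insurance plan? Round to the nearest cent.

$4,137.06

E[u] = 0.36·√729 + 0.52·√7056 + 0.12·√8281 = 0.36·27 + 0.52·84 + 0.12·91 = 64.32
CE = (64.32)² = 4137.0624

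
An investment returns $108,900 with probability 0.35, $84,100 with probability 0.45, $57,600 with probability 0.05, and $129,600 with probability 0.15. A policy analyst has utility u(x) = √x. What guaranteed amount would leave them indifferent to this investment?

$97,344

E[u] = 0.35·√108900 + 0.45·√84100 + 0.05·√57600 + 0.15·√129600 = 0.35·330 + 0.45·290 + 0.05·240 + 0.15·360 = 312
CE = (312)² = 97344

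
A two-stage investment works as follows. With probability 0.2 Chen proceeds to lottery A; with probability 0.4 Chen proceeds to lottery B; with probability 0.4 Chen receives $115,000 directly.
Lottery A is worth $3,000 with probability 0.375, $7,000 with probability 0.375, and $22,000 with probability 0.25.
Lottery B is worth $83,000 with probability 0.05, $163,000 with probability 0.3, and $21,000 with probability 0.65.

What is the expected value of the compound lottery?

$74,530

EV(A) = 0.375 × 3000 + 0.375 × 7000 + 0.25 × 22000 = 1125 + 2625 + 5500 = 9250
EV(B) = 0.05 × 83000 + 0.3 × 163000 + 0.65 × 21000 = 4150 + 48900 + 13650 = 66700
Branch C: 115000 (certain)
Overall = 0.2 × 9250 + 0.4 × 66700 + 0.4 × 115000 = 1850 + 26680 + 46000 = 74530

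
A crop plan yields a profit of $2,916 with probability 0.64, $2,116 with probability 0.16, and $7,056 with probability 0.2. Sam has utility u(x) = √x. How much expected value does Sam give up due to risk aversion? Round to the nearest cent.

$167.96

E[u] = 0.64·√2916 + 0.16·√2116 + 0.2·√7056 = 0.64·54 + 0.16·46 + 0.2·84 = 58.72
CE = (58.72)² = 3448.0384
Risk premium = EV − CE = 3616 − 3448.0384 = 167.9616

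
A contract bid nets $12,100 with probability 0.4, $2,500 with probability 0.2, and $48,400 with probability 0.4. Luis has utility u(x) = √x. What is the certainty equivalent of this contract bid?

$20,164

E[u] = 0.4·√12100 + 0.2·√2500 + 0.4·√48400 = 0.4·110 + 0.2·50 + 0.4·220 = 142
CE = (142)² = 20164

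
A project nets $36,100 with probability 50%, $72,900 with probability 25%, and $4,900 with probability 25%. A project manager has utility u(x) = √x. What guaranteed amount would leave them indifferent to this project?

E[u] = 0.5·√36100 + 0.25·√72900 + 0.25·√4900 = 0.5·190 + 0.25·270 + 0.25·70 = 180
CE = (180)² = 32400

$32,400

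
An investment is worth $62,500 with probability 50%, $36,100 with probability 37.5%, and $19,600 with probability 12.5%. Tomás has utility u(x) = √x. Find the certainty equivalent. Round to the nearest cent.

E[u] = 0.5·√62500 + 0.375·√36100 + 0.125·√19600 = 0.5·250 + 0.375·190 + 0.125·140 = 213.75
CE = (213.75)² = 45689.0625

$45,689.06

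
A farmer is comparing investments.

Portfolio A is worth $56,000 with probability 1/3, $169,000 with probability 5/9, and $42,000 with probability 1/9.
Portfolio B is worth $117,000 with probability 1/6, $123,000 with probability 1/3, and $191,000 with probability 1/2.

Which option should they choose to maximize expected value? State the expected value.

Portfolio A = 1/3 × 56000 + 5/9 × 169000 + 1/9 × 42000 = 18666.6667 + 93888.8889 + 4666.6667 = 117222.2222
Portfolio B = 1/6 × 117000 + 1/3 × 123000 + 1/2 × 191000 = 19500 + 41000 + 95500 = 156000

Portfolio B ($156,000)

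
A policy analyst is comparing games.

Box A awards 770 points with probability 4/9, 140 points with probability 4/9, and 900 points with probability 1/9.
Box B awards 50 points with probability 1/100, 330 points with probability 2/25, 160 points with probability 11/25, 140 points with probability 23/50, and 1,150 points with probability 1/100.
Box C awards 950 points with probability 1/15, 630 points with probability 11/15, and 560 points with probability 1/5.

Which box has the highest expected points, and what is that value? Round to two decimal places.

Box C (637.33 points)

Box A = 4/9 × 770 + 4/9 × 140 + 1/9 × 900 = 342.2222 + 62.2222 + 100 = 504.4444
Box B = 1/100 × 50 + 2/25 × 330 + 11/25 × 160 + 23/50 × 140 + 1/100 × 1150 = 0.5 + 26.4 + 70.4 + 64.4 + 11.5 = 173.2
Box C = 1/15 × 950 + 11/15 × 630 + 1/5 × 560 = 63.3333 + 462 + 112 = 637.3333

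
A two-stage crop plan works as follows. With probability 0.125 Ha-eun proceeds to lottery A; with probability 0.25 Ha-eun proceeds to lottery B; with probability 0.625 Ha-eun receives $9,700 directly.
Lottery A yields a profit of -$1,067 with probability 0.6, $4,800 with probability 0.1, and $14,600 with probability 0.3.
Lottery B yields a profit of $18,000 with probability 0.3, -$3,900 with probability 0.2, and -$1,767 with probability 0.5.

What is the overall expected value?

$7,524.10

EV(A) = 0.6 × (-1067) + 0.1 × 4800 + 0.3 × 14600 = -640.2 + 480 + 4380 = 4219.8
EV(B) = 0.3 × 18000 + 0.2 × (-3900) + 0.5 × (-1767) = 5400 − 780 − 883.5 = 3736.5
Branch C: 9700 (certain)
Overall = 0.125 × 4219.8 + 0.25 × 3736.5 + 0.625 × 9700 = 527.475 + 934.125 + 6062.5 = 7524.1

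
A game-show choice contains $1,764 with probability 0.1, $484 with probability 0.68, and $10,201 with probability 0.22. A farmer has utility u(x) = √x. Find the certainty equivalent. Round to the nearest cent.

$1,712.30

E[u] = 0.1·√1764 + 0.68·√484 + 0.22·√10201 = 0.1·42 + 0.68·22 + 0.22·101 = 41.38
CE = (41.38)² = 1712.3044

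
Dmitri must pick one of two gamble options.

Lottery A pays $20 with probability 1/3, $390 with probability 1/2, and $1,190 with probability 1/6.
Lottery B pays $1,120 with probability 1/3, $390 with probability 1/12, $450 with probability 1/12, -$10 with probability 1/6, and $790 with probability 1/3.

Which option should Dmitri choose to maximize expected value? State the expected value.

Lottery A = 1/3 × 20 + 1/2 × 390 + 1/6 × 1190 = 6.6667 + 195 + 198.3333 = 400
Lottery B = 1/3 × 1120 + 1/12 × 390 + 1/12 × 450 + 1/6 × (-10) + 1/3 × 790 = 373.3333 + 32.5 + 37.5 − 1.6667 + 263.3333 = 705

Lottery B ($705)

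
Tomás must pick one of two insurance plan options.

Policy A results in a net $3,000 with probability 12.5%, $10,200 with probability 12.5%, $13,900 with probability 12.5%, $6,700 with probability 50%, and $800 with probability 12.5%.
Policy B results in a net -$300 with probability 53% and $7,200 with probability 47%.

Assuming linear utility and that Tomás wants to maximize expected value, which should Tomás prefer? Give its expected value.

Policy A = 0.125 × 3000 + 0.125 × 10200 + 0.125 × 13900 + 0.5 × 6700 + 0.125 × 800 = 375 + 1275 + 1737.5 + 3350 + 100 = 6837.5
Policy B = 0.53 × (-300) + 0.47 × 7200 = -159 + 3384 = 3225

Policy A ($6,837.50)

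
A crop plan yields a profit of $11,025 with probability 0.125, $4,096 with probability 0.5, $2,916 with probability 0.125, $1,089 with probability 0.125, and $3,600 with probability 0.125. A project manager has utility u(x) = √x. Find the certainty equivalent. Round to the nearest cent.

E[u] = 0.125·√11025 + 0.5·√4096 + 0.125·√2916 + 0.125·√1089 + 0.125·√3600 = 0.125·105 + 0.5·64 + 0.125·54 + 0.125·33 + 0.125·60 = 63.5
CE = (63.5)² = 4032.25

$4,032.25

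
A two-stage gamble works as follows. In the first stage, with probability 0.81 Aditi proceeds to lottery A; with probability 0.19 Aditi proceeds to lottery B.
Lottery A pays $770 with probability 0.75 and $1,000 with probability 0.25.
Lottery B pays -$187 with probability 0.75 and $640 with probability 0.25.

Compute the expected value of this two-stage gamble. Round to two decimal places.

EV(A) = 0.75 × 770 + 0.25 × 1000 = 577.5 + 250 = 827.5
EV(B) = 0.75 × (-187) + 0.25 × 640 = -140.25 + 160 = 19.75
Overall = 0.81 × 827.5 + 0.19 × 19.75 = 670.275 + 3.7525 = 674.0275

$674.03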